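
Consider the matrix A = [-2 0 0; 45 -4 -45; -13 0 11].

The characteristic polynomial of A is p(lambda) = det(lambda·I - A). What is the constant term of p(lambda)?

-88

p(lambda) = lambda^3 - 5·lambda^2 - 58·lambda - 88.
The constant term is -88.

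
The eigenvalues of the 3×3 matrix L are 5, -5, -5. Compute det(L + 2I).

63

If L has eigenvalues 5, -5, -5, then L + 2I has eigenvalues 7, -3, -3.
det(L + 2I) = (7) · (-3) · (-3) = 63.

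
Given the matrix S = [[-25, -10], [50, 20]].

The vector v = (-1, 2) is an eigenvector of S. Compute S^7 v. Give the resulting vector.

First find the eigenvalue: Sv = (5, -10) = -5·(-1, 2), so λ = -5.
Then S^7 v = λ^7·v = (-5)^7·(-1, 2) = -78125·(-1, 2) = (78125, -156250).

(78125, -156250)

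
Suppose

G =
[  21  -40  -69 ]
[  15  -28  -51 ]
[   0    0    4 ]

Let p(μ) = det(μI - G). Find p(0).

-48

p(0) = det(0·I − G) = det(−G) = (−1)^3·det(G).
det(G) = 48, so p(0) = -48.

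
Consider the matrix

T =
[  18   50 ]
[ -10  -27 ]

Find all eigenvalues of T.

-7, -2

det(T - μI) = (18 - μ)(-27 - μ) - (50)·(-10) = μ^2 + 9μ + 14.
This factors as (μ + 7)·(μ + 2) = 0.
Eigenvalues: -7, -2.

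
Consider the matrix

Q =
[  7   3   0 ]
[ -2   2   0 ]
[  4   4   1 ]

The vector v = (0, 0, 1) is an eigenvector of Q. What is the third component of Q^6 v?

1

First find the eigenvalue: Qv = (0, 0, 1) = 1·(0, 0, 1), so λ = 1.
Then Q^6 v = λ^6·v = 1^6·(0, 0, 1) = 1·(0, 0, 1) = (0, 0, 1).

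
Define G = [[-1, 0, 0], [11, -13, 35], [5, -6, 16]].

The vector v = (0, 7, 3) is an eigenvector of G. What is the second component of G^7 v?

First find the eigenvalue: Gv = (0, 14, 6) = 2·(0, 7, 3), so λ = 2.
Then G^7 v = λ^7·v = 2^7·(0, 7, 3) = 128·(0, 7, 3) = (0, 896, 384).

896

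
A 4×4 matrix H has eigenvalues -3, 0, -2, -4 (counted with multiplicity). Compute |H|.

0

det(H) is the product of the eigenvalues: (-3) · (0) · (-2) · (-4) = 0.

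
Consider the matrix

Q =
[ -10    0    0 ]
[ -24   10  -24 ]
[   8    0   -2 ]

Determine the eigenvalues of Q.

The characteristic polynomial is p(t) = det(tI - Q).
Expanding the 3×3 determinant: p(t) = t^3 + 2t^2 - 100t - 200.
Rational-root test: t = -2 gives p(-2) = 0.
Factor out (t + 2): p(t) = (t + 2)·(t^2 - 100).
The quadratic factors as (t + 10)·(t - 10).
Eigenvalues: -10, -2, 10.

-10, -2, 10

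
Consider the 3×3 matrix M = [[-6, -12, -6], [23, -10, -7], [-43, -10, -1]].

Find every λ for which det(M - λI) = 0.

Compute the characteristic polynomial p(t) = det(tI - M).
Expanding along the first row, p(t) = t^3 + 17t^2 + 24t - 432.
Rational-root test: t = 4 gives p(4) = 0.
Factor out (t - 4): p(t) = (t - 4)·(t^2 + 21t + 108).
The quadratic factors as (t + 12)·(t + 9).
Eigenvalues: -12, -9, 4.

-12, -9, 4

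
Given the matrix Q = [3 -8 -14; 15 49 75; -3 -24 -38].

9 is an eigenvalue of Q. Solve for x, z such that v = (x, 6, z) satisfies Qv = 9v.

We need (Q - 9I)v = 0.
Q - 9I = [[-6, -8, -14], [15, 40, 75], [-3, -24, -47]].
Row 1: (-6)·x + (-8)·6 + (-14)·z = 0
Row 2: (15)·x + (40)·6 + (75)·z = 0
Row 3: (-3)·x + (-24)·6 + (-47)·z = 0
Solving gives x = -1, z = -3.
Check: Q·(-1, 6, -3) = (-9, 54, -27) = 9·(-1, 6, -3).

-1, -3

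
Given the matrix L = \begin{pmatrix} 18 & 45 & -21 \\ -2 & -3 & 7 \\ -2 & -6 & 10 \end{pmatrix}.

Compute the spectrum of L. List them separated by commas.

Compute the characteristic polynomial p(r) = det(rI - L).
Cofactor expansion gives p(r) = r^3 - 25r^2 + 186r - 360.
Try r = 3: p(3) = 0, so 3 is a root.
Factor out (r - 3): p(r) = (r - 3)·(r^2 - 22r + 120).
The quadratic factors as (r - 10)·(r - 12).
Eigenvalues: 3, 10, 12.

3, 10, 12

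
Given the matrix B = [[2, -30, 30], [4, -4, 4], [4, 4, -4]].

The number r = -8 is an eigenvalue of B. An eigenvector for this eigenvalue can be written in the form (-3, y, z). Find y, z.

We need (B + 8I)v = 0.
B + 8I = [[10, -30, 30], [4, 4, 4], [4, 4, 4]].
Row 1: (10)·-3 + (-30)·y + (30)·z = 0
Row 2: (4)·-3 + (4)·y + (4)·z = 0
Row 3: (4)·-3 + (4)·y + (4)·z = 0
Solving gives y = 1, z = 2.
Check: B·(-3, 1, 2) = (24, -8, -16) = -8·(-3, 1, 2).

1, 2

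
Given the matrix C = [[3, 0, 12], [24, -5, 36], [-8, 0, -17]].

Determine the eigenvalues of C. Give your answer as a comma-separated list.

-9, -5, -5

The characteristic polynomial is p(t) = det(tI - C).
Cofactor expansion gives p(t) = t^3 + 19t^2 + 115t + 225.
Try t = -5: p(-5) = 0, so -5 is a root.
Dividing by (t + 5) leaves t^2 + 14t + 45.
The quadratic factors as (t + 9)·(t + 5).
Eigenvalues: -9, -5, -5.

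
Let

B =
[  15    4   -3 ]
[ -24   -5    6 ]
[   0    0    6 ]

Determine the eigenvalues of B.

3, 6, 7

The characteristic polynomial is p(λ) = det(λI - B).
Expanding the 3×3 determinant: p(λ) = λ^3 - 16λ^2 + 81λ - 126.
Since p(3) = 0, λ = 3 is a root.
Factor out (λ - 3): p(λ) = (λ - 3)·(λ^2 - 13λ + 42).
The quadratic factors as (λ - 6)·(λ - 7).
Eigenvalues: 3, 6, 7.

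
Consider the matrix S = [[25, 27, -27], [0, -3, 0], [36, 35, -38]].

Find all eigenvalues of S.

The characteristic polynomial is p(λ) = det(λI - S).
Cofactor expansion gives p(λ) = λ^3 + 16λ^2 + 61λ + 66.
Since p(-2) = 0, λ = -2 is a root.
Dividing by (λ + 2) leaves λ^2 + 14λ + 33.
The quadratic factors as (λ + 11)·(λ + 3).
Eigenvalues: -11, -3, -2.

-11, -3, -2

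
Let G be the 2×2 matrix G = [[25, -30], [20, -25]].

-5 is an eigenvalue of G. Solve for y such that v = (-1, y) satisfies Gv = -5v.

We need (G + 5I)v = 0.
G + 5I = [[30, -30], [20, -20]].
Row 1: (30)·-1 + (-30)·y = 0
Row 2: (20)·-1 + (-20)·y = 0
Solving gives y = -1.
Check: G·(-1, -1) = (5, 5) = -5·(-1, -1).

-1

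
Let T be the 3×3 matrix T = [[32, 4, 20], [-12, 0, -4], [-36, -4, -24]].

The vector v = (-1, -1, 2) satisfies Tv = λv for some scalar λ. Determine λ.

Compute Tv: T·(-1, -1, 2) = (4, 4, -8).
Since Tv = λv, compare component 1: 4 = λ·-1, so λ = -4.

-4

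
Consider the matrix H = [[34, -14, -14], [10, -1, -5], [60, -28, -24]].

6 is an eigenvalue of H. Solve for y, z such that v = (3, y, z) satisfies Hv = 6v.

We need (H - 6I)v = 0.
H - 6I = [[28, -14, -14], [10, -7, -5], [60, -28, -30]].
Row 1: (28)·3 + (-14)·y + (-14)·z = 0
Row 2: (10)·3 + (-7)·y + (-5)·z = 0
Row 3: (60)·3 + (-28)·y + (-30)·z = 0
Solving gives y = 0, z = 6.
Check: H·(3, 0, 6) = (18, 0, 36) = 6·(3, 0, 6).

0, 6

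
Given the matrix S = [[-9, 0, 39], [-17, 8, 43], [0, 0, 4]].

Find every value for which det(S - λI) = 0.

Compute the characteristic polynomial p(μ) = det(μI - S).
Cofactor expansion gives p(μ) = μ^3 - 3μ^2 - 76μ + 288.
Since p(8) = 0, μ = 8 is a root.
Factor out (μ - 8): p(μ) = (μ - 8)·(μ^2 + 5μ - 36).
The quadratic factors as (μ + 9)·(μ - 4).
Eigenvalues: -9, 4, 8.

-9, 4, 8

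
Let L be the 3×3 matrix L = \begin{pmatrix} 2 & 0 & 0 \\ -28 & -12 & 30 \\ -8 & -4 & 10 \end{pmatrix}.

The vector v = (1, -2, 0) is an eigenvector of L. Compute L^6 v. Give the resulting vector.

(64, -128, 0)

First find the eigenvalue: Lv = (2, -4, 0) = 2·(1, -2, 0), so λ = 2.
Then L^6 v = λ^6·v = 2^6·(1, -2, 0) = 64·(1, -2, 0) = (64, -128, 0).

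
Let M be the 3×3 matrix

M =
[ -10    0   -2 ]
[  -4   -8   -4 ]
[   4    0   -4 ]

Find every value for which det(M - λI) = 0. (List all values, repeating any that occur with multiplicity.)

Set up det(μI - M) = 0.
Cofactor expansion gives p(μ) = μ^3 + 22μ^2 + 160μ + 384.
Try μ = -6: p(-6) = 0, so -6 is a root.
Dividing by (μ + 6) leaves μ^2 + 16μ + 64.
The quadratic factor is (μ + 8)^2.
Eigenvalues: -8, -8, -6.

-8, -8, -6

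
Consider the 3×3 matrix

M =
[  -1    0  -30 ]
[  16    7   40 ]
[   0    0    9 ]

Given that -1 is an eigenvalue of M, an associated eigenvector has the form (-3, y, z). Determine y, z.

We need (M + 1I)v = 0.
M + 1I = [[0, 0, -30], [16, 8, 40], [0, 0, 10]].
Row 1: (0)·-3 + (0)·y + (-30)·z = 0
Row 2: (16)·-3 + (8)·y + (40)·z = 0
Row 3: (0)·-3 + (0)·y + (10)·z = 0
Solving gives y = 6, z = 0.
Check: M·(-3, 6, 0) = (3, -6, 0) = -1·(-3, 6, 0).

6, 0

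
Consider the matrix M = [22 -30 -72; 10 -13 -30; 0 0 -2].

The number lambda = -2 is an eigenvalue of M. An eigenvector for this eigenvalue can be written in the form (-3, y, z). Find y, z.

We need (M + 2I)v = 0.
M + 2I = [[24, -30, -72], [10, -11, -30], [0, 0, 0]].
Row 1: (24)·-3 + (-30)·y + (-72)·z = 0
Row 2: (10)·-3 + (-11)·y + (-30)·z = 0
Row 3: (0)·-3 + (0)·y + (0)·z = 0
Solving gives y = 0, z = -1.
Check: M·(-3, 0, -1) = (6, 0, 2) = -2·(-3, 0, -1).

0, -1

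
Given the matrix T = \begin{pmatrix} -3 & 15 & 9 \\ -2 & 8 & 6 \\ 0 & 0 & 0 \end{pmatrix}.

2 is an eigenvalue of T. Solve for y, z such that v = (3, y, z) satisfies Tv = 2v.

1, 0

We need (T - 2I)v = 0.
T - 2I = [[-5, 15, 9], [-2, 6, 6], [0, 0, -2]].
Row 1: (-5)·3 + (15)·y + (9)·z = 0
Row 2: (-2)·3 + (6)·y + (6)·z = 0
Row 3: (0)·3 + (0)·y + (-2)·z = 0
Solving gives y = 1, z = 0.
Check: T·(3, 1, 0) = (6, 2, 0) = 2·(3, 1, 0).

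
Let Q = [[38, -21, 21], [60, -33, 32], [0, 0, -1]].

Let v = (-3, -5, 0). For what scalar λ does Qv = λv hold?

Compute Qv: Q·(-3, -5, 0) = (-9, -15, 0).
Since Qv = λv, compare component 1: -9 = λ·-3, so λ = 3.

3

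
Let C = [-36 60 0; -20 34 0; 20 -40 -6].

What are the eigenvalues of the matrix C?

The characteristic polynomial is p(λ) = det(λI - C).
Cofactor expansion gives p(λ) = λ^3 + 8λ^2 - 12λ - 144.
Since p(4) = 0, λ = 4 is a root.
Dividing by (λ - 4) leaves λ^2 + 12λ + 36.
The quadratic factor is (λ + 6)^2.
Eigenvalues: -6, -6, 4.

-6, -6, 4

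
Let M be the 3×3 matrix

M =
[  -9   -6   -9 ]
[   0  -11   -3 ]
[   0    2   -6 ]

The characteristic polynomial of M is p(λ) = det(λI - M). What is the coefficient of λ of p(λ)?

225

p(λ) = λ^3 + 26λ^2 + 225λ + 648.
The coefficient of λ is 225.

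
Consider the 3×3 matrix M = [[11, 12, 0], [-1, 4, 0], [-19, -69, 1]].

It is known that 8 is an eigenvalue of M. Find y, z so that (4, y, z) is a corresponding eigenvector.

-1, -1

We need (M - 8I)v = 0.
M - 8I = [[3, 12, 0], [-1, -4, 0], [-19, -69, -7]].
Row 1: (3)·4 + (12)·y + (0)·z = 0
Row 2: (-1)·4 + (-4)·y + (0)·z = 0
Row 3: (-19)·4 + (-69)·y + (-7)·z = 0
Solving gives y = -1, z = -1.
Check: M·(4, -1, -1) = (32, -8, -8) = 8·(4, -1, -1).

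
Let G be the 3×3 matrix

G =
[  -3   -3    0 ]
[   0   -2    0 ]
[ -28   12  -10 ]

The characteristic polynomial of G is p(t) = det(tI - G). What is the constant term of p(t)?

60

p(t) = t^3 + 15t^2 + 56t + 60.
The constant term is 60.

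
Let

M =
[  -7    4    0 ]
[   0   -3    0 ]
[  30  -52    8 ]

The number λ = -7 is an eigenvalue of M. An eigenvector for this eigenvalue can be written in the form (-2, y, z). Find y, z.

We need (M + 7I)v = 0.
M + 7I = [[0, 4, 0], [0, 4, 0], [30, -52, 15]].
Row 1: (0)·-2 + (4)·y + (0)·z = 0
Row 2: (0)·-2 + (4)·y + (0)·z = 0
Row 3: (30)·-2 + (-52)·y + (15)·z = 0
Solving gives y = 0, z = 4.
Check: M·(-2, 0, 4) = (14, 0, -28) = -7·(-2, 0, 4).

0, 4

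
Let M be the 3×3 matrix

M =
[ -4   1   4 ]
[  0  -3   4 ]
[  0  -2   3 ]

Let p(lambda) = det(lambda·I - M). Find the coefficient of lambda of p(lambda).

p(lambda) = lambda^3 + 4·lambda^2 - lambda - 4.
The coefficient of lambda is -1.

-1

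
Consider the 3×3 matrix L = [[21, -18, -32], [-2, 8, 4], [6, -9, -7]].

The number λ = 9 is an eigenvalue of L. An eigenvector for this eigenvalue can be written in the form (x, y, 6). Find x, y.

13, -2

We need (L - 9I)v = 0.
L - 9I = [[12, -18, -32], [-2, -1, 4], [6, -9, -16]].
Row 1: (12)·x + (-18)·y + (-32)·6 = 0
Row 2: (-2)·x + (-1)·y + (4)·6 = 0
Row 3: (6)·x + (-9)·y + (-16)·6 = 0
Solving gives x = 13, y = -2.
Check: L·(13, -2, 6) = (117, -18, 54) = 9·(13, -2, 6).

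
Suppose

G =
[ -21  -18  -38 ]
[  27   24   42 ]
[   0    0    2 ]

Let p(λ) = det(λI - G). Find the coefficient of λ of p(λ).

-12

p(λ) = λ^3 - 5λ^2 - 12λ + 36.
The coefficient of λ is -12.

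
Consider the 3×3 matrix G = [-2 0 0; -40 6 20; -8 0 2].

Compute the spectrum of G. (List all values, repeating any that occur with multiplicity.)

The characteristic polynomial is p(λ) = det(λI - G).
Expanding the 3×3 determinant: p(λ) = λ^3 - 6λ^2 - 4λ + 24.
Rational-root test: λ = -2 gives p(-2) = 0.
Dividing by (λ + 2) leaves λ^2 - 8λ + 12.
The quadratic factors as (λ - 2)·(λ - 6).
Eigenvalues: -2, 2, 6.

-2, 2, 6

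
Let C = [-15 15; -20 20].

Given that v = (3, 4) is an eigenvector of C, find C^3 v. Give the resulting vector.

(375, 500)

First find the eigenvalue: Cv = (15, 20) = 5·(3, 4), so λ = 5.
Then C^3 v = λ^3·v = 5^3·(3, 4) = 125·(3, 4) = (375, 500).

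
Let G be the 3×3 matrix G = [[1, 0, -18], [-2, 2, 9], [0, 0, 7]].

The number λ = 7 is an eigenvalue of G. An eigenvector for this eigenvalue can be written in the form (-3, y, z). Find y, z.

3, 1

We need (G - 7I)v = 0.
G - 7I = [[-6, 0, -18], [-2, -5, 9], [0, 0, 0]].
Row 1: (-6)·-3 + (0)·y + (-18)·z = 0
Row 2: (-2)·-3 + (-5)·y + (9)·z = 0
Row 3: (0)·-3 + (0)·y + (0)·z = 0
Solving gives y = 3, z = 1.
Check: G·(-3, 3, 1) = (-21, 21, 7) = 7·(-3, 3, 1).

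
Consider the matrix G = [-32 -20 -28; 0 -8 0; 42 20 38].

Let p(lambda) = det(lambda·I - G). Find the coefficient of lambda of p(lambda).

p(lambda) = lambda^3 + 2·lambda^2 - 88·lambda - 320.
The coefficient of lambda is -88.

-88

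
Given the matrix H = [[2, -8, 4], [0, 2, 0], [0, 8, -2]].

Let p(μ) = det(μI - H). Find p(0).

8

p(0) = det(0·I − H) = det(−H) = (−1)^3·det(H).
det(H) = -8, so p(0) = 8.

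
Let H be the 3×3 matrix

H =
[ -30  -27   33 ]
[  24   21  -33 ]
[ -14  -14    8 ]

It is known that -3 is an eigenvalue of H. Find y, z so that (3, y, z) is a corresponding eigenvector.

We need (H + 3I)v = 0.
H + 3I = [[-27, -27, 33], [24, 24, -33], [-14, -14, 11]].
Row 1: (-27)·3 + (-27)·y + (33)·z = 0
Row 2: (24)·3 + (24)·y + (-33)·z = 0
Row 3: (-14)·3 + (-14)·y + (11)·z = 0
Solving gives y = -3, z = 0.
Check: H·(3, -3, 0) = (-9, 9, 0) = -3·(3, -3, 0).

-3, 0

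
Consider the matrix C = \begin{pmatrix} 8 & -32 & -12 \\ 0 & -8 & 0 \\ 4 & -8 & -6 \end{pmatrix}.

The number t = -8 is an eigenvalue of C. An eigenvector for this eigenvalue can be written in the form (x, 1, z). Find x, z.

We need (C + 8I)v = 0.
C + 8I = [[16, -32, -12], [0, 0, 0], [4, -8, 2]].
Row 1: (16)·x + (-32)·1 + (-12)·z = 0
Row 2: (0)·x + (0)·1 + (0)·z = 0
Row 3: (4)·x + (-8)·1 + (2)·z = 0
Solving gives x = 2, z = 0.
Check: C·(2, 1, 0) = (-16, -8, 0) = -8·(2, 1, 0).

2, 0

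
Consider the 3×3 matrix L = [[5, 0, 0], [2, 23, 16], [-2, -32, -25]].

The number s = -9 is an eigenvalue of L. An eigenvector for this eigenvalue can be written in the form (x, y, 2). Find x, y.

0, -1

We need (L + 9I)v = 0.
L + 9I = [[14, 0, 0], [2, 32, 16], [-2, -32, -16]].
Row 1: (14)·x + (0)·y + (0)·2 = 0
Row 2: (2)·x + (32)·y + (16)·2 = 0
Row 3: (-2)·x + (-32)·y + (-16)·2 = 0
Solving gives x = 0, y = -1.
Check: L·(0, -1, 2) = (0, 9, -18) = -9·(0, -1, 2).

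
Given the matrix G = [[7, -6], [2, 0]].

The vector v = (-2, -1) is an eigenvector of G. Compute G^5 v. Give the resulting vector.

(-2048, -1024)

First find the eigenvalue: Gv = (-8, -4) = 4·(-2, -1), so λ = 4.
Then G^5 v = λ^5·v = 4^5·(-2, -1) = 1024·(-2, -1) = (-2048, -1024).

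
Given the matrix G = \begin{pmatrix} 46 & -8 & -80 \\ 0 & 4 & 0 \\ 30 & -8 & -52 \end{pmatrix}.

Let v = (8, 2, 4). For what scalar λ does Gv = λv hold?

Compute Gv: G·(8, 2, 4) = (32, 8, 16).
Since Gv = λv, compare component 1: 32 = λ·8, so λ = 4.

4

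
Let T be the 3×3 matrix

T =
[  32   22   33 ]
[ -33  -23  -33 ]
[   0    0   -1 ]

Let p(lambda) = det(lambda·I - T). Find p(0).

p(0) = det(0·I − T) = det(−T) = (−1)^3·det(T).
det(T) = 10, so p(0) = -10.

-10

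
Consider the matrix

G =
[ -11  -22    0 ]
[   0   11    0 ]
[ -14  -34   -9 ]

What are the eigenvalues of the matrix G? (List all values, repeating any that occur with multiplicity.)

-11, -9, 11

The characteristic polynomial is p(μ) = det(μI - G).
Expanding the 3×3 determinant: p(μ) = μ^3 + 9μ^2 - 121μ - 1089.
Try μ = 11: p(11) = 0, so 11 is a root.
Factor out (μ - 11): p(μ) = (μ - 11)·(μ^2 + 20μ + 99).
The quadratic factors as (μ + 11)·(μ + 9).
Eigenvalues: -11, -9, 11.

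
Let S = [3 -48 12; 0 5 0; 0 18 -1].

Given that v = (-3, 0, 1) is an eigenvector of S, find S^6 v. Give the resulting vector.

First find the eigenvalue: Sv = (3, 0, -1) = -1·(-3, 0, 1), so λ = -1.
Then S^6 v = λ^6·v = (-1)^6·(-3, 0, 1) = 1·(-3, 0, 1) = (-3, 0, 1).

(-3, 0, 1)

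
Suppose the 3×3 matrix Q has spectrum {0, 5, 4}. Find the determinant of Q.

0

det(Q) is the product of the eigenvalues: (0) · (5) · (4) = 0.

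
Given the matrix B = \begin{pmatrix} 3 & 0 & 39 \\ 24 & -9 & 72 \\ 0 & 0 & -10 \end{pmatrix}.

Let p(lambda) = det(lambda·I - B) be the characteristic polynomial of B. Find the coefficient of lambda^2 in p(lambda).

16

The coefficient of lambda^2 of det(lambda·I - B) is −trace(B).
trace(B) = (3) + (-9) + (-10) = -16, so the coefficient is 16.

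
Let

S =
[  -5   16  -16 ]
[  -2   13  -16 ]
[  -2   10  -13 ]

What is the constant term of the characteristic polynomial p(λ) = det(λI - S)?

-45

p(0) = det(0·I − S) = det(−S) = (−1)^3·det(S).
det(S) = 45, so p(0) = -45.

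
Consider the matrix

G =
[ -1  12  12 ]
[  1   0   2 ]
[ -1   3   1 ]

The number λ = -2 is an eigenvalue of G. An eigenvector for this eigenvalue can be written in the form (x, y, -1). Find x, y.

0, 1

We need (G + 2I)v = 0.
G + 2I = [[1, 12, 12], [1, 2, 2], [-1, 3, 3]].
Row 1: (1)·x + (12)·y + (12)·-1 = 0
Row 2: (1)·x + (2)·y + (2)·-1 = 0
Row 3: (-1)·x + (3)·y + (3)·-1 = 0
Solving gives x = 0, y = 1.
Check: G·(0, 1, -1) = (0, -2, 2) = -2·(0, 1, -1).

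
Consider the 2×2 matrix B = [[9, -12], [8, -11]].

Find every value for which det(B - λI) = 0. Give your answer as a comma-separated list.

det(B - tI) = (9 - t)(-11 - t) - (-12)·(8) = t^2 + 2t - 3.
This factors as (t + 3)·(t - 1) = 0.
Eigenvalues: -3, 1.

-3, 1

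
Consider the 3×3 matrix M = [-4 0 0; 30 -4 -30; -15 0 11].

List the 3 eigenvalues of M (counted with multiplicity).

Set up det(λI - M) = 0.
Expanding along the first row, p(λ) = λ^3 - 3λ^2 - 72λ - 176.
Try λ = 11: p(11) = 0, so 11 is a root.
Dividing by (λ - 11) leaves λ^2 + 8λ + 16.
The quadratic factor is (λ + 4)^2.
Eigenvalues: -4, -4, 11.

-4, -4, 11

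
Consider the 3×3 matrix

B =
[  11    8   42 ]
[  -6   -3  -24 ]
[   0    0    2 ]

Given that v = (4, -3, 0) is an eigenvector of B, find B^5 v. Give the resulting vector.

First find the eigenvalue: Bv = (20, -15, 0) = 5·(4, -3, 0), so λ = 5.
Then B^5 v = λ^5·v = 5^5·(4, -3, 0) = 3125·(4, -3, 0) = (12500, -9375, 0).

(12500, -9375, 0)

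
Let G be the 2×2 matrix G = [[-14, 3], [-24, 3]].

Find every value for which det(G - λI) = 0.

-6, -5

det(G - rI) = (-14 - r)(3 - r) - (3)·(-24) = r^2 + 11r + 30.
This factors as (r + 6)·(r + 5) = 0.
Eigenvalues: -6, -5.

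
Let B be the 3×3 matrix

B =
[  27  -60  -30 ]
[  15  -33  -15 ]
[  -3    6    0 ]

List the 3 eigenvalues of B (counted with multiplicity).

-3, -3, 0

Compute the characteristic polynomial p(s) = det(sI - B).
Expanding along the first row, p(s) = s^3 + 6s^2 + 9s.
Try s = -3: p(-3) = 0, so -3 is a root.
Factor out (s + 3): p(s) = (s + 3)·(s^2 + 3s).
The quadratic factors as (s + 3)·s.
Eigenvalues: -3, -3, 0.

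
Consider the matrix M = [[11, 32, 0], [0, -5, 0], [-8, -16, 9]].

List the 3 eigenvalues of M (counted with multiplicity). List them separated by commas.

The characteristic polynomial is p(t) = det(tI - M).
Expanding along the first row, p(t) = t^3 - 15t^2 - t + 495.
Try t = -5: p(-5) = 0, so -5 is a root.
Dividing by (t + 5) leaves t^2 - 20t + 99.
The quadratic factors as (t - 9)·(t - 11).
Eigenvalues: -5, 9, 11.

-5, 9, 11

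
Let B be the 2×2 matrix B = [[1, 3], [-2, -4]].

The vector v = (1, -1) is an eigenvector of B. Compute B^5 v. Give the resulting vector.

First find the eigenvalue: Bv = (-2, 2) = -2·(1, -1), so λ = -2.
Then B^5 v = λ^5·v = (-2)^5·(1, -1) = -32·(1, -1) = (-32, 32).

(-32, 32)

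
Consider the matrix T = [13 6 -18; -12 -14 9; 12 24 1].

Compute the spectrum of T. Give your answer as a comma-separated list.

Compute the characteristic polynomial p(r) = det(rI - T).
Cofactor expansion gives p(r) = r^3 - 111r + 110.
Try r = -11: p(-11) = 0, so -11 is a root.
Factor out (r + 11): p(r) = (r + 11)·(r^2 - 11r + 10).
The quadratic factors as (r - 1)·(r - 10).
Eigenvalues: -11, 1, 10.

-11, 1, 10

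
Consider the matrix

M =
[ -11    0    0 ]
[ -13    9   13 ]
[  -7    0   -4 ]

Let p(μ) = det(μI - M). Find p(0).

p(0) = det(0·I − M) = det(−M) = (−1)^3·det(M).
det(M) = 396, so p(0) = -396.

-396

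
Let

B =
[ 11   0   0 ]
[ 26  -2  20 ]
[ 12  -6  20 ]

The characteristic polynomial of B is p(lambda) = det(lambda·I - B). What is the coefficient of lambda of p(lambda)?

278

p(lambda) = lambda^3 - 29·lambda^2 + 278·lambda - 880.
The coefficient of lambda is 278.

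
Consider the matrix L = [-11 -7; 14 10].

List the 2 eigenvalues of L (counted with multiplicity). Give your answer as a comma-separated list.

det(L - rI) = (-11 - r)(10 - r) - (-7)·(14) = r^2 + r - 12.
This factors as (r + 4)·(r - 3) = 0.
Eigenvalues: -4, 3.

-4, 3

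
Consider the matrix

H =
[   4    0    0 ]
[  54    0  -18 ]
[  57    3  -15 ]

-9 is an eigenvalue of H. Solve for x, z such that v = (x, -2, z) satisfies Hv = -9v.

0, -1

We need (H + 9I)v = 0.
H + 9I = [[13, 0, 0], [54, 9, -18], [57, 3, -6]].
Row 1: (13)·x + (0)·-2 + (0)·z = 0
Row 2: (54)·x + (9)·-2 + (-18)·z = 0
Row 3: (57)·x + (3)·-2 + (-6)·z = 0
Solving gives x = 0, z = -1.
Check: H·(0, -2, -1) = (0, 18, 9) = -9·(0, -2, -1).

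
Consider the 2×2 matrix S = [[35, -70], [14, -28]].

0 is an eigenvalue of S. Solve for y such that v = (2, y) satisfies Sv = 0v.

We need (S)v = 0.
S = [[35, -70], [14, -28]].
Row 1: (35)·2 + (-70)·y = 0
Row 2: (14)·2 + (-28)·y = 0
Solving gives y = 1.
Check: S·(2, 1) = (0, 0) = 0·(2, 1).

1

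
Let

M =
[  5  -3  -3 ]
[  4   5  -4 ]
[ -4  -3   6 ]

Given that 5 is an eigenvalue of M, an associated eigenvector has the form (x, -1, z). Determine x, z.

We need (M - 5I)v = 0.
M - 5I = [[0, -3, -3], [4, 0, -4], [-4, -3, 1]].
Row 1: (0)·x + (-3)·-1 + (-3)·z = 0
Row 2: (4)·x + (0)·-1 + (-4)·z = 0
Row 3: (-4)·x + (-3)·-1 + (1)·z = 0
Solving gives x = 1, z = 1.
Check: M·(1, -1, 1) = (5, -5, 5) = 5·(1, -1, 1).

1, 1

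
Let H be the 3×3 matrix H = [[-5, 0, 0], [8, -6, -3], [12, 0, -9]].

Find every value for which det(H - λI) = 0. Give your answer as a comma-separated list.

The characteristic polynomial is p(s) = det(sI - H).
Expanding along the first row, p(s) = s^3 + 20s^2 + 129s + 270.
Rational-root test: s = -5 gives p(-5) = 0.
Factor out (s + 5): p(s) = (s + 5)·(s^2 + 15s + 54).
The quadratic factors as (s + 9)·(s + 6).
Eigenvalues: -9, -6, -5.

-9, -6, -5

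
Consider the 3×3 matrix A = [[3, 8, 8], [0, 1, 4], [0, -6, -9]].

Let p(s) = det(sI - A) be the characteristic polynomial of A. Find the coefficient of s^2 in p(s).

The coefficient of s^2 of det(sI - A) is −trace(A).
trace(A) = (3) + (1) + (-9) = -5, so the coefficient is 5.

5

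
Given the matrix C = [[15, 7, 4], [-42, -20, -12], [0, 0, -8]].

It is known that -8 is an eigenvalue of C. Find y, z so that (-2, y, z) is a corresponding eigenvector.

We need (C + 8I)v = 0.
C + 8I = [[23, 7, 4], [-42, -12, -12], [0, 0, 0]].
Row 1: (23)·-2 + (7)·y + (4)·z = 0
Row 2: (-42)·-2 + (-12)·y + (-12)·z = 0
Row 3: (0)·-2 + (0)·y + (0)·z = 0
Solving gives y = 6, z = 1.
Check: C·(-2, 6, 1) = (16, -48, -8) = -8·(-2, 6, 1).

6, 1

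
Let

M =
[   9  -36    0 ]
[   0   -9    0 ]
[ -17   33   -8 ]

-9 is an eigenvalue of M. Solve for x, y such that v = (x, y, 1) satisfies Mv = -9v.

We need (M + 9I)v = 0.
M + 9I = [[18, -36, 0], [0, 0, 0], [-17, 33, 1]].
Row 1: (18)·x + (-36)·y + (0)·1 = 0
Row 2: (0)·x + (0)·y + (0)·1 = 0
Row 3: (-17)·x + (33)·y + (1)·1 = 0
Solving gives x = 2, y = 1.
Check: M·(2, 1, 1) = (-18, -9, -9) = -9·(2, 1, 1).

2, 1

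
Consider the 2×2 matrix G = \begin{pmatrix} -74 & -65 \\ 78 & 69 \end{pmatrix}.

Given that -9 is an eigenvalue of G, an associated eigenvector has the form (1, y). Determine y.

We need (G + 9I)v = 0.
G + 9I = [[-65, -65], [78, 78]].
Row 1: (-65)·1 + (-65)·y = 0
Row 2: (78)·1 + (78)·y = 0
Solving gives y = -1.
Check: G·(1, -1) = (-9, 9) = -9·(1, -1).

-1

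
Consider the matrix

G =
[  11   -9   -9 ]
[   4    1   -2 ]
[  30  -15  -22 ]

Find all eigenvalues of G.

The characteristic polynomial is p(r) = det(rI - G).
Cofactor expansion gives p(r) = r^3 + 10r^2 + 23r + 14.
Rational-root test: r = -7 gives p(-7) = 0.
Factor out (r + 7): p(r) = (r + 7)·(r^2 + 3r + 2).
The quadratic factors as (r + 2)·(r + 1).
Eigenvalues: -7, -2, -1.

-7, -2, -1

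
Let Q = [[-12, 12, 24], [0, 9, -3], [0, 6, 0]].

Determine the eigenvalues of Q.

-12, 3, 6

Set up det(μI - Q) = 0.
Expanding the 3×3 determinant: p(μ) = μ^3 + 3μ^2 - 90μ + 216.
Rational-root test: μ = -12 gives p(-12) = 0.
Dividing by (μ + 12) leaves μ^2 - 9μ + 18.
The quadratic factors as (μ - 3)·(μ - 6).
Eigenvalues: -12, 3, 6.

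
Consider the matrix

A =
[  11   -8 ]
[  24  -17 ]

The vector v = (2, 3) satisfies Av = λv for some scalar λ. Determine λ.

Compute Av: A·(2, 3) = (-2, -3).
Since Av = λv, compare component 1: -2 = λ·2, so λ = -1.

-1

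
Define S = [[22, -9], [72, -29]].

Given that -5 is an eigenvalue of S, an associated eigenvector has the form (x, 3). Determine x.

We need (S + 5I)v = 0.
S + 5I = [[27, -9], [72, -24]].
Row 1: (27)·x + (-9)·3 = 0
Row 2: (72)·x + (-24)·3 = 0
Solving gives x = 1.
Check: S·(1, 3) = (-5, -15) = -5·(1, 3).

1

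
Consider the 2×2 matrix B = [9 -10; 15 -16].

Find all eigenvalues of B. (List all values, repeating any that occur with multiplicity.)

det(B - λI) = (9 - λ)(-16 - λ) - (-10)·(15) = λ^2 + 7λ + 6.
This factors as (λ + 6)·(λ + 1) = 0.
Eigenvalues: -6, -1.

-6, -1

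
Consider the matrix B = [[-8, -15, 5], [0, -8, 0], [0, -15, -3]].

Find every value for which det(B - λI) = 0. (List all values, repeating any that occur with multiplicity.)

-8, -8, -3

Set up det(tI - B) = 0.
Expanding along the first row, p(t) = t^3 + 19t^2 + 112t + 192.
Rational-root test: t = -8 gives p(-8) = 0.
Factor out (t + 8): p(t) = (t + 8)·(t^2 + 11t + 24).
The quadratic factors as (t + 8)·(t + 3).
Eigenvalues: -8, -8, -3.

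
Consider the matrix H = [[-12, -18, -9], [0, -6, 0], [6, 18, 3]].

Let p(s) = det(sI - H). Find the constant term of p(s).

108

p(s) = s^3 + 15s^2 + 72s + 108.
The constant term is 108.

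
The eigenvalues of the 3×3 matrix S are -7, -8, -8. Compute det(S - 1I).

-648

If S has eigenvalues -7, -8, -8, then S - 1I has eigenvalues -8, -9, -9.
det(S - 1I) = (-8) · (-9) · (-9) = -648.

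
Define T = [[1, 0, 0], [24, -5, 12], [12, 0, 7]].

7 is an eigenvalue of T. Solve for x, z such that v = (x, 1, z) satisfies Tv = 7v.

We need (T - 7I)v = 0.
T - 7I = [[-6, 0, 0], [24, -12, 12], [12, 0, 0]].
Row 1: (-6)·x + (0)·1 + (0)·z = 0
Row 2: (24)·x + (-12)·1 + (12)·z = 0
Row 3: (12)·x + (0)·1 + (0)·z = 0
Solving gives x = 0, z = 1.
Check: T·(0, 1, 1) = (0, 7, 7) = 7·(0, 1, 1).

0, 1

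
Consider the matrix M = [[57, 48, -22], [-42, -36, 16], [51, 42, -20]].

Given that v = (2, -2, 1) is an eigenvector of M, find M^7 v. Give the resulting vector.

(-256, 256, -128)

First find the eigenvalue: Mv = (-4, 4, -2) = -2·(2, -2, 1), so λ = -2.
Then M^7 v = λ^7·v = (-2)^7·(2, -2, 1) = -128·(2, -2, 1) = (-256, 256, -128).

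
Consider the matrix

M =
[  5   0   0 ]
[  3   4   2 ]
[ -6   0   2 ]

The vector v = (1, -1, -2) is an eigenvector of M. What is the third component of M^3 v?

First find the eigenvalue: Mv = (5, -5, -10) = 5·(1, -1, -2), so λ = 5.
Then M^3 v = λ^3·v = 5^3·(1, -1, -2) = 125·(1, -1, -2) = (125, -125, -250).

-250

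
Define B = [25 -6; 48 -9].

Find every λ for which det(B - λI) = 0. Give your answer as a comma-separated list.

det(B - tI) = (25 - t)(-9 - t) - (-6)·(48) = t^2 - 16t + 63.
This factors as (t - 7)·(t - 9) = 0.
Eigenvalues: 7, 9.

7, 9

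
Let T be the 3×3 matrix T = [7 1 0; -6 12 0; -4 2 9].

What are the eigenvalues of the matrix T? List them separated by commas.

9, 9, 10

The characteristic polynomial is p(s) = det(sI - T).
Cofactor expansion gives p(s) = s^3 - 28s^2 + 261s - 810.
Rational-root test: s = 9 gives p(9) = 0.
Factor out (s - 9): p(s) = (s - 9)·(s^2 - 19s + 90).
The quadratic factors as (s - 9)·(s - 10).
Eigenvalues: 9, 9, 10.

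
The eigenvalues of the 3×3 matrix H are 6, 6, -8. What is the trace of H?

4

trace(H) is the sum of the eigenvalues: (6) + (6) + (-8) = 4.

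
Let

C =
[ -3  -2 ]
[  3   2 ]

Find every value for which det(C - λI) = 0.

-1, 0

det(C - sI) = (-3 - s)(2 - s) - (-2)·(3) = s^2 + s.
This factors as (s + 1)·s = 0.
Eigenvalues: -1, 0.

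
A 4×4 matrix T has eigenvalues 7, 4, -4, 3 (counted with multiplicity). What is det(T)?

-336

det(T) is the product of the eigenvalues: (7) · (4) · (-4) · (3) = -336.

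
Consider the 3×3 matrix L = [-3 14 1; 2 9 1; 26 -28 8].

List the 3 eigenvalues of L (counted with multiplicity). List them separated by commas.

Compute the characteristic polynomial p(μ) = det(μI - L).
Expanding along the first row, p(μ) = μ^3 - 14μ^2 - 5μ + 450.
Try μ = 9: p(9) = 0, so 9 is a root.
Dividing by (μ - 9) leaves μ^2 - 5μ - 50.
The quadratic factors as (μ + 5)·(μ - 10).
Eigenvalues: -5, 9, 10.

-5, 9, 10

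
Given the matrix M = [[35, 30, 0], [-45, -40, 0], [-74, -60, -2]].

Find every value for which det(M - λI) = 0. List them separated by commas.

Set up det(rI - M) = 0.
Cofactor expansion gives p(r) = r^3 + 7r^2 - 40r - 100.
Rational-root test: r = -2 gives p(-2) = 0.
Dividing by (r + 2) leaves r^2 + 5r - 50.
The quadratic factors as (r + 10)·(r - 5).
Eigenvalues: -10, -2, 5.

-10, -2, 5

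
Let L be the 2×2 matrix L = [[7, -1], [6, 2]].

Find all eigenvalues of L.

det(L - sI) = (7 - s)(2 - s) - (-1)·(6) = s^2 - 9s + 20.
This factors as (s - 4)·(s - 5) = 0.
Eigenvalues: 4, 5.

4, 5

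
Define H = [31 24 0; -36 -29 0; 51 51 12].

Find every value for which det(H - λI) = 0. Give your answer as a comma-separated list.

Set up det(rI - H) = 0.
Expanding the 3×3 determinant: p(r) = r^3 - 14r^2 - 11r + 420.
Since p(7) = 0, r = 7 is a root.
Factor out (r - 7): p(r) = (r - 7)·(r^2 - 7r - 60).
The quadratic factors as (r + 5)·(r - 12).
Eigenvalues: -5, 7, 12.

-5, 7, 12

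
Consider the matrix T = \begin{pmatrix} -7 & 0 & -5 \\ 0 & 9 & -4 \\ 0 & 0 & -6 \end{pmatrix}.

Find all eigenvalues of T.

-7, -6, 9

T is upper triangular, so its eigenvalues are the diagonal entries.
Diagonal: -7, 9, -6.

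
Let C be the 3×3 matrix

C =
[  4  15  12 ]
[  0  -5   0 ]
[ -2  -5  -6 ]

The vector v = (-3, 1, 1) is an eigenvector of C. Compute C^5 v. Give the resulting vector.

First find the eigenvalue: Cv = (15, -5, -5) = -5·(-3, 1, 1), so λ = -5.
Then C^5 v = λ^5·v = (-5)^5·(-3, 1, 1) = -3125·(-3, 1, 1) = (9375, -3125, -3125).

(9375, -3125, -3125)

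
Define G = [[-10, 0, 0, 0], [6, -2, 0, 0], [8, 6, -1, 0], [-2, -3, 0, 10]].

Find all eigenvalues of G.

G is lower triangular, so its eigenvalues are the diagonal entries.
Diagonal: -10, -2, -1, 10.

-10, -2, -1, 10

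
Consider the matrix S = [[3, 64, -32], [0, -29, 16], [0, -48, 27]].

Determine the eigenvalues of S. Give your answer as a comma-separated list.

-5, 3, 3

The characteristic polynomial is p(t) = det(tI - S).
Cofactor expansion gives p(t) = t^3 - t^2 - 21t + 45.
Rational-root test: t = 3 gives p(3) = 0.
Factor out (t - 3): p(t) = (t - 3)·(t^2 + 2t - 15).
The quadratic factors as (t + 5)·(t - 3).
Eigenvalues: -5, 3, 3.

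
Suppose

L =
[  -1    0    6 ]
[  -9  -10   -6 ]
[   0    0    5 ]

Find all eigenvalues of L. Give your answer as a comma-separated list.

Compute the characteristic polynomial p(λ) = det(λI - L).
Expanding along the first row, p(λ) = λ^3 + 6λ^2 - 45λ - 50.
Since p(-1) = 0, λ = -1 is a root.
Dividing by (λ + 1) leaves λ^2 + 5λ - 50.
The quadratic factors as (λ + 10)·(λ - 5).
Eigenvalues: -10, -1, 5.

-10, -1, 5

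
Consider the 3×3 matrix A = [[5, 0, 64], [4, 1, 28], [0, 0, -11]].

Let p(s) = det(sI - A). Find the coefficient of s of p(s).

p(s) = s^3 + 5s^2 - 61s + 55.
The coefficient of s is -61.

-61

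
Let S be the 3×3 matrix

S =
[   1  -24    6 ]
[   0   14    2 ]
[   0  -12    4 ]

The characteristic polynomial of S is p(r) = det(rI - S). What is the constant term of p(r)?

p(r) = r^3 - 19r^2 + 98r - 80.
The constant term is -80.

-80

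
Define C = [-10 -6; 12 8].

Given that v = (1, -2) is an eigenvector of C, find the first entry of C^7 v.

First find the eigenvalue: Cv = (2, -4) = 2·(1, -2), so λ = 2.
Then C^7 v = λ^7·v = 2^7·(1, -2) = 128·(1, -2) = (128, -256).

128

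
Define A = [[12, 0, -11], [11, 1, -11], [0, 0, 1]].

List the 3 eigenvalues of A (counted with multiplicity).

1, 1, 12

Compute the characteristic polynomial p(λ) = det(λI - A).
Expanding along the first row, p(λ) = λ^3 - 14λ^2 + 25λ - 12.
Try λ = 1: p(1) = 0, so 1 is a root.
Factor out (λ - 1): p(λ) = (λ - 1)·(λ^2 - 13λ + 12).
The quadratic factors as (λ - 1)·(λ - 12).
Eigenvalues: 1, 1, 12.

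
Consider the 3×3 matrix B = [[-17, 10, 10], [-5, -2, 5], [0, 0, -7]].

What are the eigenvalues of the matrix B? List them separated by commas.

Set up det(tI - B) = 0.
Expanding along the first row, p(t) = t^3 + 26t^2 + 217t + 588.
Try t = -12: p(-12) = 0, so -12 is a root.
Factor out (t + 12): p(t) = (t + 12)·(t^2 + 14t + 49).
The quadratic factor is (t + 7)^2.
Eigenvalues: -12, -7, -7.

-12, -7, -7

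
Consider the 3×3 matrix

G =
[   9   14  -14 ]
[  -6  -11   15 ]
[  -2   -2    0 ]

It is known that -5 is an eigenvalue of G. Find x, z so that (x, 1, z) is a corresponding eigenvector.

We need (G + 5I)v = 0.
G + 5I = [[14, 14, -14], [-6, -6, 15], [-2, -2, 5]].
Row 1: (14)·x + (14)·1 + (-14)·z = 0
Row 2: (-6)·x + (-6)·1 + (15)·z = 0
Row 3: (-2)·x + (-2)·1 + (5)·z = 0
Solving gives x = -1, z = 0.
Check: G·(-1, 1, 0) = (5, -5, 0) = -5·(-1, 1, 0).

-1, 0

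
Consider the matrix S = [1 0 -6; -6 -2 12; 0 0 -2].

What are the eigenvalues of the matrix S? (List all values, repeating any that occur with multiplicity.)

-2, -2, 1

Set up det(rI - S) = 0.
Cofactor expansion gives p(r) = r^3 + 3r^2 - 4.
Try r = 1: p(1) = 0, so 1 is a root.
Factor out (r - 1): p(r) = (r - 1)·(r^2 + 4r + 4).
The quadratic factor is (r + 2)^2.
Eigenvalues: -2, -2, 1.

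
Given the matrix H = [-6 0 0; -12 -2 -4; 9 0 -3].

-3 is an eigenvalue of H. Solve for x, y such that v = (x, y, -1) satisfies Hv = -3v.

0, -4

We need (H + 3I)v = 0.
H + 3I = [[-3, 0, 0], [-12, 1, -4], [9, 0, 0]].
Row 1: (-3)·x + (0)·y + (0)·-1 = 0
Row 2: (-12)·x + (1)·y + (-4)·-1 = 0
Row 3: (9)·x + (0)·y + (0)·-1 = 0
Solving gives x = 0, y = -4.
Check: H·(0, -4, -1) = (0, 12, 3) = -3·(0, -4, -1).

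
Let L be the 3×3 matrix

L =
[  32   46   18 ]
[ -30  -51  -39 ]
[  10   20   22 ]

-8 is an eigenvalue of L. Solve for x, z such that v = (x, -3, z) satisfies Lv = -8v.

3, 1

We need (L + 8I)v = 0.
L + 8I = [[40, 46, 18], [-30, -43, -39], [10, 20, 30]].
Row 1: (40)·x + (46)·-3 + (18)·z = 0
Row 2: (-30)·x + (-43)·-3 + (-39)·z = 0
Row 3: (10)·x + (20)·-3 + (30)·z = 0
Solving gives x = 3, z = 1.
Check: L·(3, -3, 1) = (-24, 24, -8) = -8·(3, -3, 1).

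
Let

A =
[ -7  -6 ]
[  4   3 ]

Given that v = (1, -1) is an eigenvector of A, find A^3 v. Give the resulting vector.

First find the eigenvalue: Av = (-1, 1) = -1·(1, -1), so λ = -1.
Then A^3 v = λ^3·v = (-1)^3·(1, -1) = -1·(1, -1) = (-1, 1).

(-1, 1)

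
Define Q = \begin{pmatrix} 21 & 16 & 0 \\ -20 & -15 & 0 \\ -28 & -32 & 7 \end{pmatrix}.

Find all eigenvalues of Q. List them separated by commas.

1, 5, 7

Set up det(sI - Q) = 0.
Cofactor expansion gives p(s) = s^3 - 13s^2 + 47s - 35.
Rational-root test: s = 1 gives p(1) = 0.
Dividing by (s - 1) leaves s^2 - 12s + 35.
The quadratic factors as (s - 5)·(s - 7).
Eigenvalues: 1, 5, 7.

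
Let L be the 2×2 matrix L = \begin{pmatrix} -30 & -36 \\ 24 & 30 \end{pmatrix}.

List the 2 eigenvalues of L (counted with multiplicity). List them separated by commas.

-6, 6

det(L - λI) = (-30 - λ)(30 - λ) - (-36)·(24) = λ^2 - 36.
This factors as (λ + 6)·(λ - 6) = 0.
Eigenvalues: -6, 6.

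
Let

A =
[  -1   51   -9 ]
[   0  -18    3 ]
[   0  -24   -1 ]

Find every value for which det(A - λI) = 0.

-10, -9, -1

Compute the characteristic polynomial p(t) = det(tI - A).
Expanding the 3×3 determinant: p(t) = t^3 + 20t^2 + 109t + 90.
Try t = -10: p(-10) = 0, so -10 is a root.
Factor out (t + 10): p(t) = (t + 10)·(t^2 + 10t + 9).
The quadratic factors as (t + 9)·(t + 1).
Eigenvalues: -10, -9, -1.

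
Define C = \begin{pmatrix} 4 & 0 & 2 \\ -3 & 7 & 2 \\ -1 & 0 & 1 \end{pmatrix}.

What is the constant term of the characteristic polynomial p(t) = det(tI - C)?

p(0) = det(0·I − C) = det(−C) = (−1)^3·det(C).
det(C) = 42, so p(0) = -42.

-42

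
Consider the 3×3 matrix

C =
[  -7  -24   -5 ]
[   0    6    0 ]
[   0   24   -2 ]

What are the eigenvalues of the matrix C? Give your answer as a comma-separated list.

Set up det(λI - C) = 0.
Cofactor expansion gives p(λ) = λ^3 + 3λ^2 - 40λ - 84.
Since p(-7) = 0, λ = -7 is a root.
Factor out (λ + 7): p(λ) = (λ + 7)·(λ^2 - 4λ - 12).
The quadratic factors as (λ + 2)·(λ - 6).
Eigenvalues: -7, -2, 6.

-7, -2, 6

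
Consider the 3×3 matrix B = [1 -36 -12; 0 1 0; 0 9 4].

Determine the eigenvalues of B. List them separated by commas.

Compute the characteristic polynomial p(t) = det(tI - B).
Expanding the 3×3 determinant: p(t) = t^3 - 6t^2 + 9t - 4.
Try t = 1: p(1) = 0, so 1 is a root.
Factor out (t - 1): p(t) = (t - 1)·(t^2 - 5t + 4).
The quadratic factors as (t - 1)·(t - 4).
Eigenvalues: 1, 1, 4.

1, 1, 4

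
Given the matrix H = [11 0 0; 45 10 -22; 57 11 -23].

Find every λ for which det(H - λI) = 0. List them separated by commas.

Set up det(lambda·I - H) = 0.
Cofactor expansion gives p(lambda) = lambda^3 + 2·lambda^2 - 131·lambda - 132.
Try lambda = -12: p(-12) = 0, so -12 is a root.
Factor out (lambda + 12): p(lambda) = (lambda + 12)·(lambda^2 - 10·lambda - 11).
The quadratic factors as (lambda + 1)·(lambda - 11).
Eigenvalues: -12, -1, 11.

-12, -1, 11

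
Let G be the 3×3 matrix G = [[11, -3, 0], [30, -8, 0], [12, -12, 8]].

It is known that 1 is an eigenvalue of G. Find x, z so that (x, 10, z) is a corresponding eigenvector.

3, 12

We need (G - 1I)v = 0.
G - 1I = [[10, -3, 0], [30, -9, 0], [12, -12, 7]].
Row 1: (10)·x + (-3)·10 + (0)·z = 0
Row 2: (30)·x + (-9)·10 + (0)·z = 0
Row 3: (12)·x + (-12)·10 + (7)·z = 0
Solving gives x = 3, z = 12.
Check: G·(3, 10, 12) = (3, 10, 12) = 1·(3, 10, 12).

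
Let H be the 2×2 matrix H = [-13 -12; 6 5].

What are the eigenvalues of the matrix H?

-7, -1

det(H - rI) = (-13 - r)(5 - r) - (-12)·(6) = r^2 + 8r + 7.
This factors as (r + 7)·(r + 1) = 0.
Eigenvalues: -7, -1.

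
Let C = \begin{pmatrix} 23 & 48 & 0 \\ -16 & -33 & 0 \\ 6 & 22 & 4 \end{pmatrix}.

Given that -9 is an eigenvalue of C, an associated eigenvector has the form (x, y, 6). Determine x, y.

We need (C + 9I)v = 0.
C + 9I = [[32, 48, 0], [-16, -24, 0], [6, 22, 13]].
Row 1: (32)·x + (48)·y + (0)·6 = 0
Row 2: (-16)·x + (-24)·y + (0)·6 = 0
Row 3: (6)·x + (22)·y + (13)·6 = 0
Solving gives x = 9, y = -6.
Check: C·(9, -6, 6) = (-81, 54, -54) = -9·(9, -6, 6).

9, -6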